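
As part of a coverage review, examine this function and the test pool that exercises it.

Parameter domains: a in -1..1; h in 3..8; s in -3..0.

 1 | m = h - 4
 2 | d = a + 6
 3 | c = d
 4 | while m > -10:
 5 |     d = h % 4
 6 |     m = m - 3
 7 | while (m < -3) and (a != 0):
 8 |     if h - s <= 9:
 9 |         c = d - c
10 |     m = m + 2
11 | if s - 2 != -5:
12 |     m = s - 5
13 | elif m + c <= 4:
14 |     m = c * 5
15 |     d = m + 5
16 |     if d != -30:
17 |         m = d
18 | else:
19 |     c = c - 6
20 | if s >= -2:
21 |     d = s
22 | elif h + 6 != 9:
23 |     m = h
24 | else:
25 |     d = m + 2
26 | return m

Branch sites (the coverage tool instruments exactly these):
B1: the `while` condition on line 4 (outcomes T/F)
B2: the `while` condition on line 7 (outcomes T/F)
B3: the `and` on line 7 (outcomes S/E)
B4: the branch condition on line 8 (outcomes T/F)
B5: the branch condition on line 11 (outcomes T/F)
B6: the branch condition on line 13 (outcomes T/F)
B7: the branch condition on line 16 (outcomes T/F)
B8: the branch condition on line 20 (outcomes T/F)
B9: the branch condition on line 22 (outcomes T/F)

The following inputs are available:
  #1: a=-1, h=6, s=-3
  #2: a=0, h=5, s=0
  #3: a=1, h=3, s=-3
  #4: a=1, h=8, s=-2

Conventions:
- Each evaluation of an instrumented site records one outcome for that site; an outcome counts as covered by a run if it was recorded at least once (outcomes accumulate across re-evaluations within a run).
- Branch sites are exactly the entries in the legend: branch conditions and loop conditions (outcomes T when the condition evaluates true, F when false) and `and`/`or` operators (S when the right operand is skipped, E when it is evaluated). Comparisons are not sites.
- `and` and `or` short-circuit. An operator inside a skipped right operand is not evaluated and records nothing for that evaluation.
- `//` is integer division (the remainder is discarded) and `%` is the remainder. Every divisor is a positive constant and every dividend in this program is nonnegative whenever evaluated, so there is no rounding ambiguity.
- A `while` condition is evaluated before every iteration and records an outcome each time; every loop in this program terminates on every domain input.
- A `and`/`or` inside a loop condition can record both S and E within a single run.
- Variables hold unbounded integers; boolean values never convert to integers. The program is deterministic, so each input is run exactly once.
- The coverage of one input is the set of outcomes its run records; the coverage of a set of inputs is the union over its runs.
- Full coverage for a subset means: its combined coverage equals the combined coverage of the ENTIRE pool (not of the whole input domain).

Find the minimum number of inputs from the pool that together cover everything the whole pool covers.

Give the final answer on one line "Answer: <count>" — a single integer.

input #1, a=-1, h=6, s=-3: events B1->T, B1->T, B1->T, B1->T, B1->F, B3->E, B2->T, B4->T, B3->E, B2->T, B4->T, B3->E, B2->T, B4->T, ...; outcomes B1=T, B1=F, B2=T, B2=F, B3=S, B3=E, B4=T, B5=F, B6=T, B7=T, B8=F, B9=T
input #2, a=0, h=5, s=0: events B1->T, B1->T, B1->T, B1->T, B1->F, B3->E, B2->F, B5->T, B8->T; outcomes B1=T, B1=F, B2=F, B3=E, B5=T, B8=T
input #3, a=1, h=3, s=-3: events B1->T, B1->T, B1->T, B1->F, B3->E, B2->T, B4->T, B3->E, B2->T, B4->T, B3->E, B2->T, B4->T, B3->E, ...; outcomes B1=T, B1=F, B2=T, B2=F, B3=S, B3=E, B4=T, B5=F, B6=F, B8=F, B9=F
input #4, a=1, h=8, s=-2: events B1->T, B1->T, B1->T, B1->T, B1->T, B1->F, B3->E, B2->T, B4->F, B3->E, B2->T, B4->F, B3->E, B2->T, ...; outcomes B1=T, B1=F, B2=T, B2=F, B3=S, B3=E, B4=F, B5=T, B8=T
the full pool covers 17 outcomes: B1=T, B1=F, B2=T, B2=F, B3=S, B3=E, B4=T, B4=F, B5=T, B5=F, B6=T, B6=F, B7=T, B8=T, B8=F, B9=T, B9=F
size 1 is not enough: best union over all size-1 subsets is 12/17
size 2 is not enough: best union over all size-2 subsets is 15/17
size 3: inputs {1, 3, 4} cover all 17 outcomes, and no lexicographically smaller subset of this size does

Answer: 3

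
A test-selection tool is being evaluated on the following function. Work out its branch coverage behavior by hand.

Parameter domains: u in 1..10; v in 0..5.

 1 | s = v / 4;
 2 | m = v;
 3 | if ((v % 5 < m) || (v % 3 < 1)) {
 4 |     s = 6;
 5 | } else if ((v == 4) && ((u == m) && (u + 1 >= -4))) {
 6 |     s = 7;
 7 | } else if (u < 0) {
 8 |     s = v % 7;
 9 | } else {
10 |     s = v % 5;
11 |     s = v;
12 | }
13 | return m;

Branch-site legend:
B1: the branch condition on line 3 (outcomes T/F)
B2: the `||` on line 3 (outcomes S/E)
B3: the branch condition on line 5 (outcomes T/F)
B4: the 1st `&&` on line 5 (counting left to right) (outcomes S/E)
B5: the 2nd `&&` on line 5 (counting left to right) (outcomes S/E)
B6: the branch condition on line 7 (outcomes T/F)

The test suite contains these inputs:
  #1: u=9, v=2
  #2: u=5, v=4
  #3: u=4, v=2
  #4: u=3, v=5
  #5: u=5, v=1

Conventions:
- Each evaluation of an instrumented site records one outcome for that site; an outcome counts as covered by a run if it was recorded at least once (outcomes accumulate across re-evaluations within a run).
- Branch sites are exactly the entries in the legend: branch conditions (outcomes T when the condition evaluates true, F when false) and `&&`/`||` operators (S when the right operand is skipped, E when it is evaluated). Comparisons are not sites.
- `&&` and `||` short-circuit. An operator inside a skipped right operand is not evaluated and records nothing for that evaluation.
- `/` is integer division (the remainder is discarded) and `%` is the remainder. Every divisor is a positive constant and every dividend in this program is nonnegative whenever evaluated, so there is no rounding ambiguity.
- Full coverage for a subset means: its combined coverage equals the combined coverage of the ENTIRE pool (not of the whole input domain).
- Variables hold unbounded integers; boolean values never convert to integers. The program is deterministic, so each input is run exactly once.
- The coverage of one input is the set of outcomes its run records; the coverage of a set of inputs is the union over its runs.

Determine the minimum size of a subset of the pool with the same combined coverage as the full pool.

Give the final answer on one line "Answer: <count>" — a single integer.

run #1 (u=9, v=2) runs B2->E, B1->F, B4->S, B3->F, B6->F; records B1=F, B2=E, B3=F, B4=S, B6=F
run #2 (u=5, v=4) runs B2->E, B1->F, B4->E, B5->S, B3->F, B6->F; records B1=F, B2=E, B3=F, B4=E, B5=S, B6=F
run #3 (u=4, v=2) runs B2->E, B1->F, B4->S, B3->F, B6->F; records B1=F, B2=E, B3=F, B4=S, B6=F
run #4 (u=3, v=5) runs B2->S, B1->T; records B1=T, B2=S
run #5 (u=5, v=1) runs B2->E, B1->F, B4->S, B3->F, B6->F; records B1=F, B2=E, B3=F, B4=S, B6=F
the full pool covers 9 outcomes: B1=T, B1=F, B2=S, B2=E, B3=F, B4=S, B4=E, B5=S, B6=F
checked all size-1 subsets: none covers 9 outcomes (max 6/9)
checked all size-2 subsets: none covers 9 outcomes (max 8/9)
the canonical winner is {1, 2, 4}: size 3, full 9-outcome coverage, earliest index list among size-3 covers

Answer: 3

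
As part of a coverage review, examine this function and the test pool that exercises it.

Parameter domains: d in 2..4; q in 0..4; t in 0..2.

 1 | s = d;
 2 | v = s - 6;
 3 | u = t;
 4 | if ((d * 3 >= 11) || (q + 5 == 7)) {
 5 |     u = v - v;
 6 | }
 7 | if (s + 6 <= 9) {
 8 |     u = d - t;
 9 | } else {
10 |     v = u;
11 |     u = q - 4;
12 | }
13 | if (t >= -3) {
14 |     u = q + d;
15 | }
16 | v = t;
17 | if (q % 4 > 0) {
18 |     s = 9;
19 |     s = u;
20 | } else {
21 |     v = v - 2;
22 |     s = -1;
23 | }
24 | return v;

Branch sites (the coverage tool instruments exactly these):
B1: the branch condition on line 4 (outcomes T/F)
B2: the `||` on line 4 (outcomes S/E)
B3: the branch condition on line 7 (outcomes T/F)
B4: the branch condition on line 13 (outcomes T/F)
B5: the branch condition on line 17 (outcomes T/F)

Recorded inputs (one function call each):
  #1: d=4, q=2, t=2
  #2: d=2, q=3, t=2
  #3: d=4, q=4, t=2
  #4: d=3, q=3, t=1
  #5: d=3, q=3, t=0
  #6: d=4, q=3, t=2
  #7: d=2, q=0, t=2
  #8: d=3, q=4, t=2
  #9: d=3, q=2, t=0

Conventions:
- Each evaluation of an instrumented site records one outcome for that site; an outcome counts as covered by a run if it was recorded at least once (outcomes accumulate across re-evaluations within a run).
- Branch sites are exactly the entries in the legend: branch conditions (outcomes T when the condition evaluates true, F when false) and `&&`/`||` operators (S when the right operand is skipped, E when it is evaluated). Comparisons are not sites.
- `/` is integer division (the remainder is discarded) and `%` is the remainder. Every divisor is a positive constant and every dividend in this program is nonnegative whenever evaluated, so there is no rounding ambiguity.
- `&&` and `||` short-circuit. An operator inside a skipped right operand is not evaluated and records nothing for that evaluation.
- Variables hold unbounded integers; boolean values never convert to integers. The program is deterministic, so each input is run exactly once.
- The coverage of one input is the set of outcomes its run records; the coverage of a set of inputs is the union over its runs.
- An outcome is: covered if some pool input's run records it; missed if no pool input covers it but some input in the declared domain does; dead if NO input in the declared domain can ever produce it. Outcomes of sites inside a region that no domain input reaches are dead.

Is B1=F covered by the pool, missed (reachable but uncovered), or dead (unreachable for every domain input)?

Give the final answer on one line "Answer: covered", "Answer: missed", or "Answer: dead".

B1=F is recorded by pool input(s) 2, 4, 5, 7, 8 -> covered

Answer: covered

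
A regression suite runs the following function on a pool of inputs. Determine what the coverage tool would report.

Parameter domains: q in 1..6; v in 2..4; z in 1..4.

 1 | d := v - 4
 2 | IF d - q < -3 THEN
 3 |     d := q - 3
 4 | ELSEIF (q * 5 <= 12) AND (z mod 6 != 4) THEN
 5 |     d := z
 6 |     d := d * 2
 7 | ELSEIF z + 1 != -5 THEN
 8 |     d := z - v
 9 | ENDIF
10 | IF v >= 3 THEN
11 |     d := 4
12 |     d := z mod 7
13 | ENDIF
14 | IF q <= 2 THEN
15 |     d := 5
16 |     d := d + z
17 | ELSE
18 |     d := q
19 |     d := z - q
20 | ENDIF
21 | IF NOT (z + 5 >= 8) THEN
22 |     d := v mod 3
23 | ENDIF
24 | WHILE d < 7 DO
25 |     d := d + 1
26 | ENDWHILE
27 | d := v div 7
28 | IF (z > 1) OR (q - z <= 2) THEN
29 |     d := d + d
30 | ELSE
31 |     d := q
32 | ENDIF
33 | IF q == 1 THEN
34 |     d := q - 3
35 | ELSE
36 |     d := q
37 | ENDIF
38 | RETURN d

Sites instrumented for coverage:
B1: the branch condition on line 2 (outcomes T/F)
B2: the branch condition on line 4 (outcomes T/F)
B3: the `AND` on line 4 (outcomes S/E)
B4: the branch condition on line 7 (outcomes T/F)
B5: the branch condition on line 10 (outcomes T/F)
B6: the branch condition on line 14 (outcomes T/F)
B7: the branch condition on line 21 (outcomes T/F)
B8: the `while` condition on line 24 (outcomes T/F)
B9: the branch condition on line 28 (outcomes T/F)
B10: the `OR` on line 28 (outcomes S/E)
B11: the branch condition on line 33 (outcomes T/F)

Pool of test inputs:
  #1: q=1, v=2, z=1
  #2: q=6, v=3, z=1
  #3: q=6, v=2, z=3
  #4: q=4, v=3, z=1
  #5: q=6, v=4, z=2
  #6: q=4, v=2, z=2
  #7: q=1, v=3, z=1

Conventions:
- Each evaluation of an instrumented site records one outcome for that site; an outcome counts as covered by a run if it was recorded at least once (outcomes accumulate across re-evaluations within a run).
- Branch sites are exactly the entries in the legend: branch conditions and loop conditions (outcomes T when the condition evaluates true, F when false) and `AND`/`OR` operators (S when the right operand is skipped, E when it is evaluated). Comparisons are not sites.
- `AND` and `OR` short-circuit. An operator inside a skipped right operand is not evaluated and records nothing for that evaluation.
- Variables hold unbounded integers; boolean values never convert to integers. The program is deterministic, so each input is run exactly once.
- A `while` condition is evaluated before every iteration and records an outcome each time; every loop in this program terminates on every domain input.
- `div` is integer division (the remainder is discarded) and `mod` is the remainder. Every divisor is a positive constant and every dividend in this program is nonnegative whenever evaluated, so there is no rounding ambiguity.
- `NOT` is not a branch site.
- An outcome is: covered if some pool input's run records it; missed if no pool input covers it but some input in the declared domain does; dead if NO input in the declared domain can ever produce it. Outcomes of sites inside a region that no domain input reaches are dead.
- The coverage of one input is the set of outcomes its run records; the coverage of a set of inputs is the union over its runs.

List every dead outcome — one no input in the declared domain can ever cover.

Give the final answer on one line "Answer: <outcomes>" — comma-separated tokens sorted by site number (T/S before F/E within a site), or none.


exhaustive pass over the 72-input domain:
  B4=F: never recorded by any domain input -> dead
  reachable outcomes have witnesses, e.g. B1=T (e.g. q=2, v=2, z=1), B1=F (e.g. q=1, v=2, z=1), B2=T (e.g. q=1, v=2, z=1), B2=F (e.g. q=1, v=2, z=4)
Answer: B4=F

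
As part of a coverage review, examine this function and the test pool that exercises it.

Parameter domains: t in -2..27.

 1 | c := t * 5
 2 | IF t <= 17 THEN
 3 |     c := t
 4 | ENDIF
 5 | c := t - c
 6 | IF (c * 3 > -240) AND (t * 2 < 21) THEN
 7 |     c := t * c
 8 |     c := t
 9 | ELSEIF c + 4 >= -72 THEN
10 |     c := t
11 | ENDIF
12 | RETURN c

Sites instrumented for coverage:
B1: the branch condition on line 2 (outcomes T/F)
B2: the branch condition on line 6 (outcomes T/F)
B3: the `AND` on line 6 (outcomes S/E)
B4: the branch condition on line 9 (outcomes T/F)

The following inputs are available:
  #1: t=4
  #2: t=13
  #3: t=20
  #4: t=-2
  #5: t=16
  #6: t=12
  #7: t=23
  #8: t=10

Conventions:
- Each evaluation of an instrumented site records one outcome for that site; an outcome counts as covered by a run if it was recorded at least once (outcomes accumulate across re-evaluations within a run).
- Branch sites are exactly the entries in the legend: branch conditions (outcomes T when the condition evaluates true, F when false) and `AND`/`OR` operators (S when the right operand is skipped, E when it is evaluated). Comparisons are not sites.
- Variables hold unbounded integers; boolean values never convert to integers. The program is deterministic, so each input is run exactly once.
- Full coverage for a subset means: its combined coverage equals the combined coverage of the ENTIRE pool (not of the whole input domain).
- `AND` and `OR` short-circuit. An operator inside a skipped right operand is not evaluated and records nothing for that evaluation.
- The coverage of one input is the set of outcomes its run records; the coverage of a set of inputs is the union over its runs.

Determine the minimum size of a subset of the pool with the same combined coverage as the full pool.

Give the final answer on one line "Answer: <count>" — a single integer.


#1 (t=4) -> B1->T, B3->E, B2->T; covered: B1=T, B2=T, B3=E
#2 (t=13) -> B1->T, B3->E, B2->F, B4->T; covered: B1=T, B2=F, B3=E, B4=T
#3 (t=20) -> B1->F, B3->S, B2->F, B4->F; covered: B1=F, B2=F, B3=S, B4=F
#4 (t=-2) -> B1->T, B3->E, B2->T; covered: B1=T, B2=T, B3=E
#5 (t=16) -> B1->T, B3->E, B2->F, B4->T; covered: B1=T, B2=F, B3=E, B4=T
#6 (t=12) -> B1->T, B3->E, B2->F, B4->T; covered: B1=T, B2=F, B3=E, B4=T
#7 (t=23) -> B1->F, B3->S, B2->F, B4->F; covered: B1=F, B2=F, B3=S, B4=F
#8 (t=10) -> B1->T, B3->E, B2->T; covered: B1=T, B2=T, B3=E
pool-wide coverage (8 outcomes): B1=T, B1=F, B2=T, B2=F, B3=S, B3=E, B4=T, B4=F
every size-1 subset falls short of the 8 outcomes (best: 4/8)
every size-2 subset falls short of the 8 outcomes (best: 7/8)
inputs {1, 2, 3} (size 3) cover everything; no size-3 subset with a lexicographically smaller index list covers all 8
Answer: 3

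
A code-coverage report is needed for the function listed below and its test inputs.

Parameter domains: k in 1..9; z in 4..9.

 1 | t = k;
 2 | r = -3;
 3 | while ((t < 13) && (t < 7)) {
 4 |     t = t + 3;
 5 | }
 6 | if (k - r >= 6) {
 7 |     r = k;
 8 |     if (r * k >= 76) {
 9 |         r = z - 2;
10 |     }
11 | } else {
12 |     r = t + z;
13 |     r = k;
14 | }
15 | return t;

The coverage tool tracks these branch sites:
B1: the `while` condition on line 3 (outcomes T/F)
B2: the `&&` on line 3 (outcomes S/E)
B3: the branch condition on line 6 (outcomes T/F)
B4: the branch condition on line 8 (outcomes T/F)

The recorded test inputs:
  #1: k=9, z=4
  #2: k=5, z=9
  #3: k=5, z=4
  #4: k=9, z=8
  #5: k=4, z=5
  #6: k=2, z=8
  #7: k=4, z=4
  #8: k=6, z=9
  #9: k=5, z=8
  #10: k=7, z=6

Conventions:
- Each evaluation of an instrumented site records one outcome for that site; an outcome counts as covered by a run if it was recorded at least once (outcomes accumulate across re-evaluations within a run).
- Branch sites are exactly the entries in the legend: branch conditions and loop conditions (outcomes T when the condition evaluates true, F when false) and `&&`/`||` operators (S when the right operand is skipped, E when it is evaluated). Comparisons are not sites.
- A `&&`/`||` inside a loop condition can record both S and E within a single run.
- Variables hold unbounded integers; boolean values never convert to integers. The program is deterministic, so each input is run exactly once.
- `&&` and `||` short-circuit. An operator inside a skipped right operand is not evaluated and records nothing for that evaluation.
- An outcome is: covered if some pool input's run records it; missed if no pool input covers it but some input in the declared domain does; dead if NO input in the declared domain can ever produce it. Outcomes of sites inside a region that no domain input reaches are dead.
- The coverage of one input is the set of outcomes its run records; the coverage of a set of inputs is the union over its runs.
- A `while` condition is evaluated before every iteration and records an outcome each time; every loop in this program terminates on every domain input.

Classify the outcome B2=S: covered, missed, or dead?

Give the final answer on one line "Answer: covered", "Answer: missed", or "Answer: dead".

no pool input records B2=S
checking all 54 inputs in the declared domain: B2=S is never recorded -> dead

Answer: dead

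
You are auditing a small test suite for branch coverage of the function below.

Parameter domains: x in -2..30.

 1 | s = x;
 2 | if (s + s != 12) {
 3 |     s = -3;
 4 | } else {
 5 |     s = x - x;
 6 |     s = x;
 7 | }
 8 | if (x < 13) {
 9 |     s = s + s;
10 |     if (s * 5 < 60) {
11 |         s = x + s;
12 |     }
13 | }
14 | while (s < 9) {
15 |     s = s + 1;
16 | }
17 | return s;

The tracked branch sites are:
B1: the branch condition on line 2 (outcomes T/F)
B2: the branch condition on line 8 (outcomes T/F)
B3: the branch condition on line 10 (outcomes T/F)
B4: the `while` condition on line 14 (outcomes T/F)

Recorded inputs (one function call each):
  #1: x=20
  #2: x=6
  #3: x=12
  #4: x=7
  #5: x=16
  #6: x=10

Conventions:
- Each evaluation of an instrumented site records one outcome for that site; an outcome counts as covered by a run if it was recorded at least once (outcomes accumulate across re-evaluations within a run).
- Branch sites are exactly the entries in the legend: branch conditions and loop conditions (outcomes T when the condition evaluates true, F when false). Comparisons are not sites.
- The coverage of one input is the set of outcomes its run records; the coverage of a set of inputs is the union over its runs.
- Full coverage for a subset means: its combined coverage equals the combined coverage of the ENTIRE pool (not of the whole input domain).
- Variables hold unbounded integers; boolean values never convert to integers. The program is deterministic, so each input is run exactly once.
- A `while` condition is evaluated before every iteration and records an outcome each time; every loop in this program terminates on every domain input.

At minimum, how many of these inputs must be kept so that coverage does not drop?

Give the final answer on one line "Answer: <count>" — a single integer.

input #1 (x=20): events B1->T, B2->F, B4->T, B4->T, B4->T, B4->T, B4->T, B4->T, B4->T, B4->T, B4->T, B4->T, B4->T, B4->T, ...; covers B1=T, B2=F, B4=T, B4=F
input #2 (x=6): events B1->F, B2->T, B3->F, B4->F; covers B1=F, B2=T, B3=F, B4=F
input #3 (x=12): events B1->T, B2->T, B3->T, B4->T, B4->T, B4->T, B4->F; covers B1=T, B2=T, B3=T, B4=T, B4=F
input #4 (x=7): events B1->T, B2->T, B3->T, B4->T, B4->T, B4->T, B4->T, B4->T, B4->T, B4->T, B4->T, B4->F; covers B1=T, B2=T, B3=T, B4=T, B4=F
input #5 (x=16): events B1->T, B2->F, B4->T, B4->T, B4->T, B4->T, B4->T, B4->T, B4->T, B4->T, B4->T, B4->T, B4->T, B4->T, ...; covers B1=T, B2=F, B4=T, B4=F
input #6 (x=10): events B1->T, B2->T, B3->T, B4->T, B4->T, B4->T, B4->T, B4->T, B4->F; covers B1=T, B2=T, B3=T, B4=T, B4=F
together the pool reaches 8 outcomes: B1=T, B1=F, B2=T, B2=F, B3=T, B3=F, B4=T, B4=F
checked all size-1 subsets: none covers 8 outcomes (max 5/8)
checked all size-2 subsets: none covers 8 outcomes (max 7/8)
the canonical winner is {1, 2, 3}: size 3, full 8-outcome coverage, earliest index list among size-3 covers

Answer: 3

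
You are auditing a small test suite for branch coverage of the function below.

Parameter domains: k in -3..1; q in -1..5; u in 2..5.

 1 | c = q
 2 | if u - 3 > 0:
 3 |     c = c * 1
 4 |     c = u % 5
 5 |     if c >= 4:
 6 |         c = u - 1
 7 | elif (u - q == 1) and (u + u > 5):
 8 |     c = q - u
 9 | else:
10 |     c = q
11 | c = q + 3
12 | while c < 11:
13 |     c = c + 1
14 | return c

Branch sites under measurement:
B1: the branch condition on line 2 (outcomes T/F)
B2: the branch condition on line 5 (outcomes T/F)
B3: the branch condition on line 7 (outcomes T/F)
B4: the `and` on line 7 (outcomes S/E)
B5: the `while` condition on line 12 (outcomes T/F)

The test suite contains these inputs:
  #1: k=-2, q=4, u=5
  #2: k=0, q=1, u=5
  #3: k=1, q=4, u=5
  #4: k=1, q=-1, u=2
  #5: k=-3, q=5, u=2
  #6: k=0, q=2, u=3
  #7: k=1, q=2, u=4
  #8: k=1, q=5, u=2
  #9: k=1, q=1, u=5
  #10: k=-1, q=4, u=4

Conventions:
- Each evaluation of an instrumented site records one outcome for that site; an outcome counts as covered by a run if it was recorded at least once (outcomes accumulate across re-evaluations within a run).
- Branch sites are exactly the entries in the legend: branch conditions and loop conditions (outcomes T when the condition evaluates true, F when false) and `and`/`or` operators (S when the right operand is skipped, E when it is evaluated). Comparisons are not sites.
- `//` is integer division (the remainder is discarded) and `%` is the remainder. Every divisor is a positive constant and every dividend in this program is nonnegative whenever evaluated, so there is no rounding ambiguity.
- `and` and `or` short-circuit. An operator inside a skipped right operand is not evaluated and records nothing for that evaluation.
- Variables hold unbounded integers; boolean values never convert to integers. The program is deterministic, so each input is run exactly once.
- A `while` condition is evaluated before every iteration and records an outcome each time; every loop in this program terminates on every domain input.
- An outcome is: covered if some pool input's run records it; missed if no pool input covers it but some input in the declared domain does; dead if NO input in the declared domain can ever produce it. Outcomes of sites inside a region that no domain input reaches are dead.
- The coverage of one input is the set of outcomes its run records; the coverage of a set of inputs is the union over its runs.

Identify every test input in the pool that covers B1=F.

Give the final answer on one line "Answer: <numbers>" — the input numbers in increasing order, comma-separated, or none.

input #1 (k=-2, q=4, u=5): never hits B1=F
input #2 (k=0, q=1, u=5): never hits B1=F
input #3 (k=1, q=4, u=5): never hits B1=F
input #4 (k=1, q=-1, u=2): hits B1=F
input #5 (k=-3, q=5, u=2): hits B1=F
input #6 (k=0, q=2, u=3): hits B1=F
input #7 (k=1, q=2, u=4): never hits B1=F
input #8 (k=1, q=5, u=2): hits B1=F
input #9 (k=1, q=1, u=5): never hits B1=F
input #10 (k=-1, q=4, u=4): never hits B1=F

Answer: 4, 5, 6, 8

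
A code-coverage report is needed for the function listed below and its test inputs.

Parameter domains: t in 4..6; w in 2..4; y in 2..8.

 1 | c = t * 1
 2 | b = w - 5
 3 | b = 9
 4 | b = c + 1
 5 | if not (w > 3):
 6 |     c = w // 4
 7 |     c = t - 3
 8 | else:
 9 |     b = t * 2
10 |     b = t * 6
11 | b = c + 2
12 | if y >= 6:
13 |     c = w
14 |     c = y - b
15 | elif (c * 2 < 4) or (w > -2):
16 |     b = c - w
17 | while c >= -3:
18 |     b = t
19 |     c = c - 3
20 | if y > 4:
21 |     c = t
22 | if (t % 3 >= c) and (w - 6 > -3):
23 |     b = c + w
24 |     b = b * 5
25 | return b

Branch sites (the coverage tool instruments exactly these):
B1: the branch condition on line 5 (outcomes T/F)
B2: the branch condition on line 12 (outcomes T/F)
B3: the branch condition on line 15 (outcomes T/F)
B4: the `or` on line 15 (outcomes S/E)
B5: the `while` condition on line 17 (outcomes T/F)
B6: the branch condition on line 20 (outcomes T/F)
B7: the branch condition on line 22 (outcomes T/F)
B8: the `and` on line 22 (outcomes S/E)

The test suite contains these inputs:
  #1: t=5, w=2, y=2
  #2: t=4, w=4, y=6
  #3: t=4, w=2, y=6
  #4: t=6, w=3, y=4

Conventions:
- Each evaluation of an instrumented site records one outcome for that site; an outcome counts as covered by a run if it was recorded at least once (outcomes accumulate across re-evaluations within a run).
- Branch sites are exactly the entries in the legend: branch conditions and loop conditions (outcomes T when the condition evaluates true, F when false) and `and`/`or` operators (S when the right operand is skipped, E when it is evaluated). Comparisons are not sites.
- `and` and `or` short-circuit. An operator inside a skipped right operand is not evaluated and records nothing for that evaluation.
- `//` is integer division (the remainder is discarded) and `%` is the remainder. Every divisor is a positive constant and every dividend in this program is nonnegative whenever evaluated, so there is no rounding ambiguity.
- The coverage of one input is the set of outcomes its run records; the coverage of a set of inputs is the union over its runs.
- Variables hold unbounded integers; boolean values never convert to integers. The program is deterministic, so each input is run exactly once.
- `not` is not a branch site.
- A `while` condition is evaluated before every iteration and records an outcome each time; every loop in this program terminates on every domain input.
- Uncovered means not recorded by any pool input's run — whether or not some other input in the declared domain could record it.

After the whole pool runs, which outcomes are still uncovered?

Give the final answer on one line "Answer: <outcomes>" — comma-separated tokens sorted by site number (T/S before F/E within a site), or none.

input #1, t=5, w=2, y=2: events B1->T, B2->F, B4->E, B3->T, B5->T, B5->T, B5->F, B6->F, B8->E, B7->F; outcomes B1=T, B2=F, B3=T, B4=E, B5=T, B5=F, B6=F, B7=F, B8=E
input #2, t=4, w=4, y=6: events B1->F, B2->T, B5->T, B5->T, B5->F, B6->T, B8->S, B7->F; outcomes B1=F, B2=T, B5=T, B5=F, B6=T, B7=F, B8=S
input #3, t=4, w=2, y=6: events B1->T, B2->T, B5->T, B5->T, B5->T, B5->F, B6->T, B8->S, B7->F; outcomes B1=T, B2=T, B5=T, B5=F, B6=T, B7=F, B8=S
input #4, t=6, w=3, y=4: events B1->T, B2->F, B4->E, B3->T, B5->T, B5->T, B5->T, B5->F, B6->F, B8->E, B7->F; outcomes B1=T, B2=F, B3=T, B4=E, B5=T, B5=F, B6=F, B7=F, B8=E
union over the pool: B1=T, B1=F, B2=T, B2=F, B3=T, B4=E, B5=T, B5=F, B6=T, B6=F, B7=F, B8=S, B8=E
uncovered (3 of 16): B3=F, B4=S, B7=T

Answer: B3=F, B4=S, B7=T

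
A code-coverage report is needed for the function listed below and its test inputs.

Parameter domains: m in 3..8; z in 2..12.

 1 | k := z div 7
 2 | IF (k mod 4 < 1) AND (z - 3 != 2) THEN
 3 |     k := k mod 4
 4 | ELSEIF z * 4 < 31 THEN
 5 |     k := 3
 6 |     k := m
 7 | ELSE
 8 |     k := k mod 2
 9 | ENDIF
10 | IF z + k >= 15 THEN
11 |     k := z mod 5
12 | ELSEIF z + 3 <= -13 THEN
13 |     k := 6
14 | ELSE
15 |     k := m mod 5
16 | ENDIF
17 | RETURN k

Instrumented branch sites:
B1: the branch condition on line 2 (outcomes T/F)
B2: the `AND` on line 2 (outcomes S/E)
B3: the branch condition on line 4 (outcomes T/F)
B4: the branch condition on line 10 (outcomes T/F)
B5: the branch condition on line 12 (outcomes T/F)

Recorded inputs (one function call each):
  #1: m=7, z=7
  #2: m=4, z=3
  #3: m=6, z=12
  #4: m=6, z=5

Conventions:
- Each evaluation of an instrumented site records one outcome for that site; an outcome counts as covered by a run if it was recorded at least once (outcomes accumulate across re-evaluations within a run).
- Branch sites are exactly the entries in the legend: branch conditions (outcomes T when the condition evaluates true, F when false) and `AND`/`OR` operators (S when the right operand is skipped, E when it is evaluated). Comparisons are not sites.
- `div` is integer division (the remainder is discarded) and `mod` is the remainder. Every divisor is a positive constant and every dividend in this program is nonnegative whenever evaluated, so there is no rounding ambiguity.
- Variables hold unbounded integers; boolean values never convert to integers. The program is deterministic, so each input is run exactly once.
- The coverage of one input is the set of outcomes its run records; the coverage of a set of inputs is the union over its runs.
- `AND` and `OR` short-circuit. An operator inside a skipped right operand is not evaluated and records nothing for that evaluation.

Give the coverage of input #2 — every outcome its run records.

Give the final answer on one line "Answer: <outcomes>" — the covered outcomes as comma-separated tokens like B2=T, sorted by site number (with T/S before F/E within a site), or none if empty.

Tracing the run of input #2 (m=4, z=3):
  B2->E, B1->T, B4->F, B5->F
distinct outcomes covered: B1=T, B2=E, B4=F, B5=F

Answer: B1=T, B2=E, B4=F, B5=F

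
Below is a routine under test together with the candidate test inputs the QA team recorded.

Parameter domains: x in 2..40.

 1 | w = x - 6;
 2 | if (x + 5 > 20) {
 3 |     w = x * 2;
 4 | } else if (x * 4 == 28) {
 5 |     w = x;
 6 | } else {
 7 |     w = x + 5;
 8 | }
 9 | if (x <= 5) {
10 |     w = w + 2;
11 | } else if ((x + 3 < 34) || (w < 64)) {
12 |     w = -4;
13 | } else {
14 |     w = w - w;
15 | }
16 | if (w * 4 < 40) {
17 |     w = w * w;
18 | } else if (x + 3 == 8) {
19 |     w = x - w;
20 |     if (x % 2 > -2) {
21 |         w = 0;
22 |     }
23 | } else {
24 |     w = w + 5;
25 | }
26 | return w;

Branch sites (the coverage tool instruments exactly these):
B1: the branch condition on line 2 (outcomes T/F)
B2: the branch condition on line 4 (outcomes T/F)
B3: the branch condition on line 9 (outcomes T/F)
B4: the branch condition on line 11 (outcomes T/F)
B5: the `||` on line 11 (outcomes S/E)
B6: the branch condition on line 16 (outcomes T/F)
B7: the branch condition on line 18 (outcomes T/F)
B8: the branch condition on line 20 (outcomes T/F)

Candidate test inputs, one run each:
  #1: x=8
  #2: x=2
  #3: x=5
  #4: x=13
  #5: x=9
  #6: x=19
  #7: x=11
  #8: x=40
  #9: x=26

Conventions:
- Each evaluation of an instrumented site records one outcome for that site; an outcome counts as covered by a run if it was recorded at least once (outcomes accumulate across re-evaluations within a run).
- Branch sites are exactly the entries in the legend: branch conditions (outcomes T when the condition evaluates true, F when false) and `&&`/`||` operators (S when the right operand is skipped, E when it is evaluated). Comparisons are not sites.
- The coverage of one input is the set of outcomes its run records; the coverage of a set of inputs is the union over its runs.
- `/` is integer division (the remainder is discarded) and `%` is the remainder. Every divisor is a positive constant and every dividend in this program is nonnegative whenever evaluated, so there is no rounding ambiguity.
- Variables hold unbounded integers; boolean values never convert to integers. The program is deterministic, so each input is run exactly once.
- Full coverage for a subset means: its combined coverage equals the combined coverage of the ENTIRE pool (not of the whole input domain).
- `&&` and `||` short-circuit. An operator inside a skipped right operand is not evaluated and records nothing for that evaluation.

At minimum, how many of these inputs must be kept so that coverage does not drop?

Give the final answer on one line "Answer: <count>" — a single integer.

#1 (x=8) -> B1->F, B2->F, B3->F, B5->S, B4->T, B6->T; covered: B1=F, B2=F, B3=F, B4=T, B5=S, B6=T
#2 (x=2) -> B1->F, B2->F, B3->T, B6->T; covered: B1=F, B2=F, B3=T, B6=T
#3 (x=5) -> B1->F, B2->F, B3->T, B6->F, B7->T, B8->T; covered: B1=F, B2=F, B3=T, B6=F, B7=T, B8=T
#4 (x=13) -> B1->F, B2->F, B3->F, B5->S, B4->T, B6->T; covered: B1=F, B2=F, B3=F, B4=T, B5=S, B6=T
#5 (x=9) -> B1->F, B2->F, B3->F, B5->S, B4->T, B6->T; covered: B1=F, B2=F, B3=F, B4=T, B5=S, B6=T
#6 (x=19) -> B1->T, B3->F, B5->S, B4->T, B6->T; covered: B1=T, B3=F, B4=T, B5=S, B6=T
#7 (x=11) -> B1->F, B2->F, B3->F, B5->S, B4->T, B6->T; covered: B1=F, B2=F, B3=F, B4=T, B5=S, B6=T
#8 (x=40) -> B1->T, B3->F, B5->E, B4->F, B6->T; covered: B1=T, B3=F, B4=F, B5=E, B6=T
#9 (x=26) -> B1->T, B3->F, B5->S, B4->T, B6->T; covered: B1=T, B3=F, B4=T, B5=S, B6=T
the full pool covers 13 outcomes: B1=T, B1=F, B2=F, B3=T, B3=F, B4=T, B4=F, B5=S, B5=E, B6=T, B6=F, B7=T, B8=T
size 1 is not enough: best union over all size-1 subsets is 6/13
size 2 is not enough: best union over all size-2 subsets is 11/13
the canonical winner is {1, 3, 8}: size 3, full 13-outcome coverage, earliest index list among size-3 covers

Answer: 3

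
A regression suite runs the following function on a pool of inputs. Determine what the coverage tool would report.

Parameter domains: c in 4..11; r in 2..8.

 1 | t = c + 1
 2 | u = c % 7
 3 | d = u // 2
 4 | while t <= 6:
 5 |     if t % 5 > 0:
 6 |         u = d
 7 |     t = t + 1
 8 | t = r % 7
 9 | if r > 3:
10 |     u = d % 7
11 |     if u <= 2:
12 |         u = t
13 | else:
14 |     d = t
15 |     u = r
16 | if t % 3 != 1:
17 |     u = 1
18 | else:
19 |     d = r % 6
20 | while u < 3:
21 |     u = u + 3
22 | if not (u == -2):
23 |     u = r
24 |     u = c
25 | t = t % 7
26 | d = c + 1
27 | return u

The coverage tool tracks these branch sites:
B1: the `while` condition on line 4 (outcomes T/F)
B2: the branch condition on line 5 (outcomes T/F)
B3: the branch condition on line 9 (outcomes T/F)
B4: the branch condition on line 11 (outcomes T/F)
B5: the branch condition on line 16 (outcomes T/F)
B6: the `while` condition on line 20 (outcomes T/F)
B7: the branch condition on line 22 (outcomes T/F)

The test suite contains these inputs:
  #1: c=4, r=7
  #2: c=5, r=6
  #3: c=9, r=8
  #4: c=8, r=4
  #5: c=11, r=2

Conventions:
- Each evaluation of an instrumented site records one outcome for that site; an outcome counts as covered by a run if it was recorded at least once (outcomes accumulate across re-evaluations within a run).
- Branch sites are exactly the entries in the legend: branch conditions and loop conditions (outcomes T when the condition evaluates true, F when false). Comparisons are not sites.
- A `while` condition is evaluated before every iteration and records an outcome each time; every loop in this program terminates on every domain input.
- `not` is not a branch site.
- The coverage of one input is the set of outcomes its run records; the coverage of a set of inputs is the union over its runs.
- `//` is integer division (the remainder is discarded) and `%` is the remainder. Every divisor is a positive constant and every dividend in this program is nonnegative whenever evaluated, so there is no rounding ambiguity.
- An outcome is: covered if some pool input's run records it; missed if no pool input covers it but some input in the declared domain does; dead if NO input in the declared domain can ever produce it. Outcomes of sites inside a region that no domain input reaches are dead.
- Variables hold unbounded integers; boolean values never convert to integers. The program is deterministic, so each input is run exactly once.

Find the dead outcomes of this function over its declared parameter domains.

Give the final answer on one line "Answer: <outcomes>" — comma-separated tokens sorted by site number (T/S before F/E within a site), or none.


sweeping the full domain (56 inputs) for each outcome:
  B7=F: never recorded by any domain input -> dead
  reachable outcomes have witnesses, e.g. B1=T (e.g. c=4, r=2), B1=F (e.g. c=4, r=2), B2=T (e.g. c=4, r=2), B2=F (e.g. c=4, r=2)
Answer: B7=F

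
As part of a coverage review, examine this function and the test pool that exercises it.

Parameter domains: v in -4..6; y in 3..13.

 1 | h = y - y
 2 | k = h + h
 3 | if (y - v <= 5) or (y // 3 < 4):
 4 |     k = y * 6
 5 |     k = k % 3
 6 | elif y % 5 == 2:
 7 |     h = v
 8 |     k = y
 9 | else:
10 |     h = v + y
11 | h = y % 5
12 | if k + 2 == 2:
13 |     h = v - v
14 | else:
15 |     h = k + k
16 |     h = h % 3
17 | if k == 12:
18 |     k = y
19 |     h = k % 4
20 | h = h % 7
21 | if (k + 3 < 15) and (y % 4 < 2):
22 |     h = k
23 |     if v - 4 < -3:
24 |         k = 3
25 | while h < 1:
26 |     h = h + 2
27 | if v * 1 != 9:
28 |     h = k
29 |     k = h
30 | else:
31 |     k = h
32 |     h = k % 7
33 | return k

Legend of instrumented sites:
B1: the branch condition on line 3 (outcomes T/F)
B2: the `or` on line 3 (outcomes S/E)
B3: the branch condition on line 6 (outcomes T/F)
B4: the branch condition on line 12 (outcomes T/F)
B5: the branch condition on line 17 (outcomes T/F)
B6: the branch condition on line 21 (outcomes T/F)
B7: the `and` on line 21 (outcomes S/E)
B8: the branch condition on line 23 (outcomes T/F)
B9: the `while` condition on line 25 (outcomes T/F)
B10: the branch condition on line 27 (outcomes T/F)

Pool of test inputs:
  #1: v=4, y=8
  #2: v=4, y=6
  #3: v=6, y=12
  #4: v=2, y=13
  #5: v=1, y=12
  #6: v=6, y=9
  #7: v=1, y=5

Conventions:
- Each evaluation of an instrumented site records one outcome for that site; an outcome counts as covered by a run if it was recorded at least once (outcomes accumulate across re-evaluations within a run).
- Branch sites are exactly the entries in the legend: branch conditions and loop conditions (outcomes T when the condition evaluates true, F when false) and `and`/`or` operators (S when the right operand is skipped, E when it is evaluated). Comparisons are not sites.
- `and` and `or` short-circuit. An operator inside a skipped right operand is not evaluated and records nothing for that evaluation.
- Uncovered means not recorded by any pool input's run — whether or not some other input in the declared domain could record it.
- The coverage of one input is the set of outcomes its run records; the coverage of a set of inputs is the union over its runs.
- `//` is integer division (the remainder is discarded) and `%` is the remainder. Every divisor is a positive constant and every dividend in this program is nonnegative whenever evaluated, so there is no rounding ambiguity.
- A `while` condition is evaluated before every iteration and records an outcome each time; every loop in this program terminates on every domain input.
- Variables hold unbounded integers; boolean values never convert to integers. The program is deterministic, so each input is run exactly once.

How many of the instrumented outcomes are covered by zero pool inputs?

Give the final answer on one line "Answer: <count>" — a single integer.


test 1 (v=4, y=8) fires B2->S, B1->T, B4->T, B5->F, B7->E, B6->T, B8->F, B9->T, B9->F, B10->T; hits B1=T, B2=S, B4=T, B5=F, B6=T, B7=E, B8=F, B9=T, B9=F, B10=T
test 2 (v=4, y=6) fires B2->S, B1->T, B4->T, B5->F, B7->E, B6->F, B9->T, B9->F, B10->T; hits B1=T, B2=S, B4=T, B5=F, B6=F, B7=E, B9=T, B9=F, B10=T
test 3 (v=6, y=12) fires B2->E, B1->F, B3->T, B4->F, B5->T, B7->S, B6->F, B9->T, B9->F, B10->T; hits B1=F, B2=E, B3=T, B4=F, B5=T, B6=F, B7=S, B9=T, B9=F, B10=T
test 4 (v=2, y=13) fires B2->E, B1->F, B3->F, B4->T, B5->F, B7->E, B6->T, B8->F, B9->T, B9->F, B10->T; hits B1=F, B2=E, B3=F, B4=T, B5=F, B6=T, B7=E, B8=F, B9=T, B9=F, B10=T
test 5 (v=1, y=12) fires B2->E, B1->F, B3->T, B4->F, B5->T, B7->S, B6->F, B9->T, B9->F, B10->T; hits B1=F, B2=E, B3=T, B4=F, B5=T, B6=F, B7=S, B9=T, B9=F, B10=T
test 6 (v=6, y=9) fires B2->S, B1->T, B4->T, B5->F, B7->E, B6->T, B8->F, B9->T, B9->F, B10->T; hits B1=T, B2=S, B4=T, B5=F, B6=T, B7=E, B8=F, B9=T, B9=F, B10=T
test 7 (v=1, y=5) fires B2->S, B1->T, B4->T, B5->F, B7->E, B6->T, B8->F, B9->T, B9->F, B10->T; hits B1=T, B2=S, B4=T, B5=F, B6=T, B7=E, B8=F, B9=T, B9=F, B10=T
union over the pool: B1=T, B1=F, B2=S, B2=E, B3=T, B3=F, B4=T, B4=F, B5=T, B5=F, B6=T, B6=F, B7=S, B7=E, B8=F, B9=T, B9=F, B10=T
uncovered (2 of 20): B8=T, B10=F
Answer: 2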